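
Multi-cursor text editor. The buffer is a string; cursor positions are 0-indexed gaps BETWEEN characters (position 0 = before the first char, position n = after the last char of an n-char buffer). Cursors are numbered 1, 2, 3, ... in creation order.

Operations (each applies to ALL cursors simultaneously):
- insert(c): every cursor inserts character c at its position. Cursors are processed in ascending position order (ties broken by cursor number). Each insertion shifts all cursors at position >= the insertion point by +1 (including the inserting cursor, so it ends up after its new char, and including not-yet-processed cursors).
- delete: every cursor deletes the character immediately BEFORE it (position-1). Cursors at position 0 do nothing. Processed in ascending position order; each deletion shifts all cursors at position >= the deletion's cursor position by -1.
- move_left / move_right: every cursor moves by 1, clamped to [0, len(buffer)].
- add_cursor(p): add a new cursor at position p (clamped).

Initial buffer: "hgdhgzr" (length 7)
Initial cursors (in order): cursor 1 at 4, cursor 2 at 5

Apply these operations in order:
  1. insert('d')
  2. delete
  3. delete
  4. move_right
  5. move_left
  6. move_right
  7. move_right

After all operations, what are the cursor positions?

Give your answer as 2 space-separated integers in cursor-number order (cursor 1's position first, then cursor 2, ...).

After op 1 (insert('d')): buffer="hgdhdgdzr" (len 9), cursors c1@5 c2@7, authorship ....1.2..
After op 2 (delete): buffer="hgdhgzr" (len 7), cursors c1@4 c2@5, authorship .......
After op 3 (delete): buffer="hgdzr" (len 5), cursors c1@3 c2@3, authorship .....
After op 4 (move_right): buffer="hgdzr" (len 5), cursors c1@4 c2@4, authorship .....
After op 5 (move_left): buffer="hgdzr" (len 5), cursors c1@3 c2@3, authorship .....
After op 6 (move_right): buffer="hgdzr" (len 5), cursors c1@4 c2@4, authorship .....
After op 7 (move_right): buffer="hgdzr" (len 5), cursors c1@5 c2@5, authorship .....

Answer: 5 5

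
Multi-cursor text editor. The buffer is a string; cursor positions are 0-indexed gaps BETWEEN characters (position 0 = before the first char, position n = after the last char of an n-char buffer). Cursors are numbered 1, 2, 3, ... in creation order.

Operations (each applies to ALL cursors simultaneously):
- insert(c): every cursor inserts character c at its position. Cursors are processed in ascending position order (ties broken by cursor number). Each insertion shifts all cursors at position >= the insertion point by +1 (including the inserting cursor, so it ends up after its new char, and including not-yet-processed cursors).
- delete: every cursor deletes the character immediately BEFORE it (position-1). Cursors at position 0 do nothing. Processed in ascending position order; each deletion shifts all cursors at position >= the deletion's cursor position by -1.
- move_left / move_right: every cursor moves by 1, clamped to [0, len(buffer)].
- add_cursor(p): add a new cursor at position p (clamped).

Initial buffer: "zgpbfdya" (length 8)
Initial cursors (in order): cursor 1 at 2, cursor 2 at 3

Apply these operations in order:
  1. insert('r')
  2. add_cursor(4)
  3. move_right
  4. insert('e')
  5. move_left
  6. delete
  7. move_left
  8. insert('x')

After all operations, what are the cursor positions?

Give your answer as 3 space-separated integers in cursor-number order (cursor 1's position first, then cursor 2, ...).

Answer: 3 7 5

Derivation:
After op 1 (insert('r')): buffer="zgrprbfdya" (len 10), cursors c1@3 c2@5, authorship ..1.2.....
After op 2 (add_cursor(4)): buffer="zgrprbfdya" (len 10), cursors c1@3 c3@4 c2@5, authorship ..1.2.....
After op 3 (move_right): buffer="zgrprbfdya" (len 10), cursors c1@4 c3@5 c2@6, authorship ..1.2.....
After op 4 (insert('e')): buffer="zgrperebefdya" (len 13), cursors c1@5 c3@7 c2@9, authorship ..1.123.2....
After op 5 (move_left): buffer="zgrperebefdya" (len 13), cursors c1@4 c3@6 c2@8, authorship ..1.123.2....
After op 6 (delete): buffer="zgreeefdya" (len 10), cursors c1@3 c3@4 c2@5, authorship ..1132....
After op 7 (move_left): buffer="zgreeefdya" (len 10), cursors c1@2 c3@3 c2@4, authorship ..1132....
After op 8 (insert('x')): buffer="zgxrxexeefdya" (len 13), cursors c1@3 c3@5 c2@7, authorship ..1131232....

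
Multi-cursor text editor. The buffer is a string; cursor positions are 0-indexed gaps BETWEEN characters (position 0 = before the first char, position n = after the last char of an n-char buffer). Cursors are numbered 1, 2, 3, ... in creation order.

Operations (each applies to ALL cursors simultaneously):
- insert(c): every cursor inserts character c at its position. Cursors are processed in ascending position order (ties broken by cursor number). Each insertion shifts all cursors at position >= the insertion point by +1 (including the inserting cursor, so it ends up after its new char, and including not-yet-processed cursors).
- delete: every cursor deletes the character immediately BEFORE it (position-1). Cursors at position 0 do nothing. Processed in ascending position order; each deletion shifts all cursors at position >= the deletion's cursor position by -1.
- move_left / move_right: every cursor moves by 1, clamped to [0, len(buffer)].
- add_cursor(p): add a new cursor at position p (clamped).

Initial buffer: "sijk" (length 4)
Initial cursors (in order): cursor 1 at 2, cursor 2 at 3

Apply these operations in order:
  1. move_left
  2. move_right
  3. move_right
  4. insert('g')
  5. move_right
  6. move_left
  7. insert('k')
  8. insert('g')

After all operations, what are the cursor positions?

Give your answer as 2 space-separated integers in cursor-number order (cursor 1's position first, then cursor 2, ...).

Answer: 6 9

Derivation:
After op 1 (move_left): buffer="sijk" (len 4), cursors c1@1 c2@2, authorship ....
After op 2 (move_right): buffer="sijk" (len 4), cursors c1@2 c2@3, authorship ....
After op 3 (move_right): buffer="sijk" (len 4), cursors c1@3 c2@4, authorship ....
After op 4 (insert('g')): buffer="sijgkg" (len 6), cursors c1@4 c2@6, authorship ...1.2
After op 5 (move_right): buffer="sijgkg" (len 6), cursors c1@5 c2@6, authorship ...1.2
After op 6 (move_left): buffer="sijgkg" (len 6), cursors c1@4 c2@5, authorship ...1.2
After op 7 (insert('k')): buffer="sijgkkkg" (len 8), cursors c1@5 c2@7, authorship ...11.22
After op 8 (insert('g')): buffer="sijgkgkkgg" (len 10), cursors c1@6 c2@9, authorship ...111.222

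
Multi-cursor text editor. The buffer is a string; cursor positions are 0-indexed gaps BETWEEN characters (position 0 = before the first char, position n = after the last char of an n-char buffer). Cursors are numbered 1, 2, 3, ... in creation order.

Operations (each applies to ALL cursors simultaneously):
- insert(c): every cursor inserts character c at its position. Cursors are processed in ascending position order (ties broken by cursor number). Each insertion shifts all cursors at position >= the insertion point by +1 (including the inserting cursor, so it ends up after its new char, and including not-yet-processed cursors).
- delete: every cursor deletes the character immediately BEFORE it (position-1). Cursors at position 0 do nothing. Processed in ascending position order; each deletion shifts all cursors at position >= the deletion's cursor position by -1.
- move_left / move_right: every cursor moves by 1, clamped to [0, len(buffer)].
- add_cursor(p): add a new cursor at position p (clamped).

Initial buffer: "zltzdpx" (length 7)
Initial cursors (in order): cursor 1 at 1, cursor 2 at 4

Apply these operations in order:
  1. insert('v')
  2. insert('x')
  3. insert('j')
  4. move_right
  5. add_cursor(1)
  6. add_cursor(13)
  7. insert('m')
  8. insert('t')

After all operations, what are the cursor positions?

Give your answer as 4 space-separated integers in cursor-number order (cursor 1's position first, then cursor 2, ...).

After op 1 (insert('v')): buffer="zvltzvdpx" (len 9), cursors c1@2 c2@6, authorship .1...2...
After op 2 (insert('x')): buffer="zvxltzvxdpx" (len 11), cursors c1@3 c2@8, authorship .11...22...
After op 3 (insert('j')): buffer="zvxjltzvxjdpx" (len 13), cursors c1@4 c2@10, authorship .111...222...
After op 4 (move_right): buffer="zvxjltzvxjdpx" (len 13), cursors c1@5 c2@11, authorship .111...222...
After op 5 (add_cursor(1)): buffer="zvxjltzvxjdpx" (len 13), cursors c3@1 c1@5 c2@11, authorship .111...222...
After op 6 (add_cursor(13)): buffer="zvxjltzvxjdpx" (len 13), cursors c3@1 c1@5 c2@11 c4@13, authorship .111...222...
After op 7 (insert('m')): buffer="zmvxjlmtzvxjdmpxm" (len 17), cursors c3@2 c1@7 c2@14 c4@17, authorship .3111.1..222.2..4
After op 8 (insert('t')): buffer="zmtvxjlmttzvxjdmtpxmt" (len 21), cursors c3@3 c1@9 c2@17 c4@21, authorship .33111.11..222.22..44

Answer: 9 17 3 21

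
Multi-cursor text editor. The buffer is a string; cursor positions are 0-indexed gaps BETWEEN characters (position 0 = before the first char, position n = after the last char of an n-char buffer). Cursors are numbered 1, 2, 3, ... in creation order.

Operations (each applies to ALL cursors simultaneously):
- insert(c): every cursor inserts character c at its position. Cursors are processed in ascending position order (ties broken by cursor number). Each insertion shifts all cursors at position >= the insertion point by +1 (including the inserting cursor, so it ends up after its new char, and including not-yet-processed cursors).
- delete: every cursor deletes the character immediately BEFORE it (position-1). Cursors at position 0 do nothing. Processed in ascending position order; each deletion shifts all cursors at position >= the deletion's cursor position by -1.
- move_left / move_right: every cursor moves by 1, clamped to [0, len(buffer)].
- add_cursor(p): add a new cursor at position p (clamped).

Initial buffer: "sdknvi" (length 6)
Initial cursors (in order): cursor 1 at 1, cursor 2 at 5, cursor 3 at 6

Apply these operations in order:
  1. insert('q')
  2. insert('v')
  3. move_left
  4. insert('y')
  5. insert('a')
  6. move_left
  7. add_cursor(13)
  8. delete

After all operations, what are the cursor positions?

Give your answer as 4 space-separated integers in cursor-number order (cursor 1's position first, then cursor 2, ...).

After op 1 (insert('q')): buffer="sqdknvqiq" (len 9), cursors c1@2 c2@7 c3@9, authorship .1....2.3
After op 2 (insert('v')): buffer="sqvdknvqviqv" (len 12), cursors c1@3 c2@9 c3@12, authorship .11....22.33
After op 3 (move_left): buffer="sqvdknvqviqv" (len 12), cursors c1@2 c2@8 c3@11, authorship .11....22.33
After op 4 (insert('y')): buffer="sqyvdknvqyviqyv" (len 15), cursors c1@3 c2@10 c3@14, authorship .111....222.333
After op 5 (insert('a')): buffer="sqyavdknvqyaviqyav" (len 18), cursors c1@4 c2@12 c3@17, authorship .1111....2222.3333
After op 6 (move_left): buffer="sqyavdknvqyaviqyav" (len 18), cursors c1@3 c2@11 c3@16, authorship .1111....2222.3333
After op 7 (add_cursor(13)): buffer="sqyavdknvqyaviqyav" (len 18), cursors c1@3 c2@11 c4@13 c3@16, authorship .1111....2222.3333
After op 8 (delete): buffer="sqavdknvqaiqav" (len 14), cursors c1@2 c2@9 c4@10 c3@12, authorship .111....22.333

Answer: 2 9 12 10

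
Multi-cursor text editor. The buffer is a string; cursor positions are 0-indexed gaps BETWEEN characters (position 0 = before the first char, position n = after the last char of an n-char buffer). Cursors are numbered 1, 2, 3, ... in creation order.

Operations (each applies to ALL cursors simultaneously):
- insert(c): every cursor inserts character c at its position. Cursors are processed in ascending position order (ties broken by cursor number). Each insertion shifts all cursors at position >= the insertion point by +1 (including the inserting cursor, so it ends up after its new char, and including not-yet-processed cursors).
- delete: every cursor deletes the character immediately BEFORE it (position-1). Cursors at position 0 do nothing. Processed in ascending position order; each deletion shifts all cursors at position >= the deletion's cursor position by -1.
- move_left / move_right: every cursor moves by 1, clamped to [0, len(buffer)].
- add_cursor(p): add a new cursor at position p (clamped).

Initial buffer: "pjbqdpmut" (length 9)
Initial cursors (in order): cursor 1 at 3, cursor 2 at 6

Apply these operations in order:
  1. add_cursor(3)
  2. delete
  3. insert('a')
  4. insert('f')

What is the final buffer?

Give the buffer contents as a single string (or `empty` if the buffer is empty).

After op 1 (add_cursor(3)): buffer="pjbqdpmut" (len 9), cursors c1@3 c3@3 c2@6, authorship .........
After op 2 (delete): buffer="pqdmut" (len 6), cursors c1@1 c3@1 c2@3, authorship ......
After op 3 (insert('a')): buffer="paaqdamut" (len 9), cursors c1@3 c3@3 c2@6, authorship .13..2...
After op 4 (insert('f')): buffer="paaffqdafmut" (len 12), cursors c1@5 c3@5 c2@9, authorship .1313..22...

Answer: paaffqdafmut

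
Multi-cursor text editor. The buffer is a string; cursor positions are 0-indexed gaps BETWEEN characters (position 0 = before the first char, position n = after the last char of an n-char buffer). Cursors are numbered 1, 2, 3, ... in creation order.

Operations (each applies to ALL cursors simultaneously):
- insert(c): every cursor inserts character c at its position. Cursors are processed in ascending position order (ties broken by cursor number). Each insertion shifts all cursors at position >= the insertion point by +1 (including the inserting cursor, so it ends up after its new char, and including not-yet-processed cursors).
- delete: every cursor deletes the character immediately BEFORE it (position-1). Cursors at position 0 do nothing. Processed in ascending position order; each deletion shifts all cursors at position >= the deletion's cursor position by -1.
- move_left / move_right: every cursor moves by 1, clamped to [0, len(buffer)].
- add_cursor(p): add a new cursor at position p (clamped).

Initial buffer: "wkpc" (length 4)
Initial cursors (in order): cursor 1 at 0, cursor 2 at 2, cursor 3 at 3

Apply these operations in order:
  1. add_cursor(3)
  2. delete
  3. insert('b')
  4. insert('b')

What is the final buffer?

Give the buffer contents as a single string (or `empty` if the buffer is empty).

Answer: bbbbbbbbc

Derivation:
After op 1 (add_cursor(3)): buffer="wkpc" (len 4), cursors c1@0 c2@2 c3@3 c4@3, authorship ....
After op 2 (delete): buffer="c" (len 1), cursors c1@0 c2@0 c3@0 c4@0, authorship .
After op 3 (insert('b')): buffer="bbbbc" (len 5), cursors c1@4 c2@4 c3@4 c4@4, authorship 1234.
After op 4 (insert('b')): buffer="bbbbbbbbc" (len 9), cursors c1@8 c2@8 c3@8 c4@8, authorship 12341234.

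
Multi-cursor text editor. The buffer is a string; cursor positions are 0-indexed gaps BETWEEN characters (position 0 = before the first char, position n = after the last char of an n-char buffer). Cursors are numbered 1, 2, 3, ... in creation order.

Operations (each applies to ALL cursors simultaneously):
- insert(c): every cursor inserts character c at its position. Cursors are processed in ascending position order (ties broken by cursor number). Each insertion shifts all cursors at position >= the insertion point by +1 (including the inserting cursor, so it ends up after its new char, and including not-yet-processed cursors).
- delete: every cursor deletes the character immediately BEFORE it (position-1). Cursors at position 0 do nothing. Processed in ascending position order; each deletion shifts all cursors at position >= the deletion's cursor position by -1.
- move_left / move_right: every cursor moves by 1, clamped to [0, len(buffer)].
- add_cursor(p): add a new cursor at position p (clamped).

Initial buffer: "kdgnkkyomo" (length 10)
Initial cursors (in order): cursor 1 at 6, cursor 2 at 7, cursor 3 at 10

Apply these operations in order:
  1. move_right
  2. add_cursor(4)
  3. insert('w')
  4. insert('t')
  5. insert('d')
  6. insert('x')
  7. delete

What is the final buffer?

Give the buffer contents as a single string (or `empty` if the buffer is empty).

After op 1 (move_right): buffer="kdgnkkyomo" (len 10), cursors c1@7 c2@8 c3@10, authorship ..........
After op 2 (add_cursor(4)): buffer="kdgnkkyomo" (len 10), cursors c4@4 c1@7 c2@8 c3@10, authorship ..........
After op 3 (insert('w')): buffer="kdgnwkkywowmow" (len 14), cursors c4@5 c1@9 c2@11 c3@14, authorship ....4...1.2..3
After op 4 (insert('t')): buffer="kdgnwtkkywtowtmowt" (len 18), cursors c4@6 c1@11 c2@14 c3@18, authorship ....44...11.22..33
After op 5 (insert('d')): buffer="kdgnwtdkkywtdowtdmowtd" (len 22), cursors c4@7 c1@13 c2@17 c3@22, authorship ....444...111.222..333
After op 6 (insert('x')): buffer="kdgnwtdxkkywtdxowtdxmowtdx" (len 26), cursors c4@8 c1@15 c2@20 c3@26, authorship ....4444...1111.2222..3333
After op 7 (delete): buffer="kdgnwtdkkywtdowtdmowtd" (len 22), cursors c4@7 c1@13 c2@17 c3@22, authorship ....444...111.222..333

Answer: kdgnwtdkkywtdowtdmowtd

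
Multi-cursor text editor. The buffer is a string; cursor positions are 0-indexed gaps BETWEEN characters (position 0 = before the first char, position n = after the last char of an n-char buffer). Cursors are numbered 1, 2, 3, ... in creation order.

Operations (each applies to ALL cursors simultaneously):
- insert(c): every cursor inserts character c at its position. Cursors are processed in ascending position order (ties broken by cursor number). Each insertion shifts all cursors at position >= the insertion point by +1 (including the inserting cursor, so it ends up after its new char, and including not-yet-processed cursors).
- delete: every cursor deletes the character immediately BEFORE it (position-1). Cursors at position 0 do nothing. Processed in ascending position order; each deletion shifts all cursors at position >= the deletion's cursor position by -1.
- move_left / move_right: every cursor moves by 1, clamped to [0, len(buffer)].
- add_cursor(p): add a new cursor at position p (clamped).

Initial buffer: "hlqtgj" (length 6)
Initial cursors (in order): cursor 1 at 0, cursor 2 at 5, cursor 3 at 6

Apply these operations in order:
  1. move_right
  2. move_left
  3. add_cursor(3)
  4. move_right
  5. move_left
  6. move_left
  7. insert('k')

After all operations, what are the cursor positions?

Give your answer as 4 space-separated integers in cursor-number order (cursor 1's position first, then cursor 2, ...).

Answer: 1 8 8 4

Derivation:
After op 1 (move_right): buffer="hlqtgj" (len 6), cursors c1@1 c2@6 c3@6, authorship ......
After op 2 (move_left): buffer="hlqtgj" (len 6), cursors c1@0 c2@5 c3@5, authorship ......
After op 3 (add_cursor(3)): buffer="hlqtgj" (len 6), cursors c1@0 c4@3 c2@5 c3@5, authorship ......
After op 4 (move_right): buffer="hlqtgj" (len 6), cursors c1@1 c4@4 c2@6 c3@6, authorship ......
After op 5 (move_left): buffer="hlqtgj" (len 6), cursors c1@0 c4@3 c2@5 c3@5, authorship ......
After op 6 (move_left): buffer="hlqtgj" (len 6), cursors c1@0 c4@2 c2@4 c3@4, authorship ......
After op 7 (insert('k')): buffer="khlkqtkkgj" (len 10), cursors c1@1 c4@4 c2@8 c3@8, authorship 1..4..23..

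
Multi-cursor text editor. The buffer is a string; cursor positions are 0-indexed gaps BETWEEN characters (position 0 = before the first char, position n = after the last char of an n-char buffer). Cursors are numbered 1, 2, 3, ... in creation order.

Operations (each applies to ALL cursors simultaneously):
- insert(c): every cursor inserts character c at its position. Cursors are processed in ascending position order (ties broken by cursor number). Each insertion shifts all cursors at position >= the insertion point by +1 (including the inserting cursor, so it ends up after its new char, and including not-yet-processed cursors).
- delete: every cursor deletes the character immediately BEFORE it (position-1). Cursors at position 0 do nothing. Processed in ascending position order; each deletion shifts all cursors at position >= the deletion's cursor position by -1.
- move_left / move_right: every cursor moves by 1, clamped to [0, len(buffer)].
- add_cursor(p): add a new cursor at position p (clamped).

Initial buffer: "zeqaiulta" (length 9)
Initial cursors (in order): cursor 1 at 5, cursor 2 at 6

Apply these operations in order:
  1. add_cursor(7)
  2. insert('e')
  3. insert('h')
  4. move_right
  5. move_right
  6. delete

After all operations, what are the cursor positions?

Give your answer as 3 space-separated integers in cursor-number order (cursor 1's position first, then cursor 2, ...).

Answer: 8 10 12

Derivation:
After op 1 (add_cursor(7)): buffer="zeqaiulta" (len 9), cursors c1@5 c2@6 c3@7, authorship .........
After op 2 (insert('e')): buffer="zeqaieueleta" (len 12), cursors c1@6 c2@8 c3@10, authorship .....1.2.3..
After op 3 (insert('h')): buffer="zeqaiehuehlehta" (len 15), cursors c1@7 c2@10 c3@13, authorship .....11.22.33..
After op 4 (move_right): buffer="zeqaiehuehlehta" (len 15), cursors c1@8 c2@11 c3@14, authorship .....11.22.33..
After op 5 (move_right): buffer="zeqaiehuehlehta" (len 15), cursors c1@9 c2@12 c3@15, authorship .....11.22.33..
After op 6 (delete): buffer="zeqaiehuhlht" (len 12), cursors c1@8 c2@10 c3@12, authorship .....11.2.3.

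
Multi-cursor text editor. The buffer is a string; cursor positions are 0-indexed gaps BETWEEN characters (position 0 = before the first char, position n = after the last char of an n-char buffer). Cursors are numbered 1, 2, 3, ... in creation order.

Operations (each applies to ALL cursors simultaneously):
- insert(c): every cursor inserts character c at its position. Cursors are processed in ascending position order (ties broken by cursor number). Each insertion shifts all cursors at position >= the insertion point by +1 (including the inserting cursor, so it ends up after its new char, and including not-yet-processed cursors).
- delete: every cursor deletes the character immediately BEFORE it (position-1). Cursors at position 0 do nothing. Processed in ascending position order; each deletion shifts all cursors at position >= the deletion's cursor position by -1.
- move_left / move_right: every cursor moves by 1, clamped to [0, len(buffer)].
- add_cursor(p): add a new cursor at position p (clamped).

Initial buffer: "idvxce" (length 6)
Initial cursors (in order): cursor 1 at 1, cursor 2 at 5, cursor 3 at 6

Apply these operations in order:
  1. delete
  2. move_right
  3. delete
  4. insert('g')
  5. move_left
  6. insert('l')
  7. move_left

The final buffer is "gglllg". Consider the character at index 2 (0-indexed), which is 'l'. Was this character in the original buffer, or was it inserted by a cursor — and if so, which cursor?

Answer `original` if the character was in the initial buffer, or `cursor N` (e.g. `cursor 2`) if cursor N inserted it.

Answer: cursor 1

Derivation:
After op 1 (delete): buffer="dvx" (len 3), cursors c1@0 c2@3 c3@3, authorship ...
After op 2 (move_right): buffer="dvx" (len 3), cursors c1@1 c2@3 c3@3, authorship ...
After op 3 (delete): buffer="" (len 0), cursors c1@0 c2@0 c3@0, authorship 
After op 4 (insert('g')): buffer="ggg" (len 3), cursors c1@3 c2@3 c3@3, authorship 123
After op 5 (move_left): buffer="ggg" (len 3), cursors c1@2 c2@2 c3@2, authorship 123
After op 6 (insert('l')): buffer="gglllg" (len 6), cursors c1@5 c2@5 c3@5, authorship 121233
After op 7 (move_left): buffer="gglllg" (len 6), cursors c1@4 c2@4 c3@4, authorship 121233
Authorship (.=original, N=cursor N): 1 2 1 2 3 3
Index 2: author = 1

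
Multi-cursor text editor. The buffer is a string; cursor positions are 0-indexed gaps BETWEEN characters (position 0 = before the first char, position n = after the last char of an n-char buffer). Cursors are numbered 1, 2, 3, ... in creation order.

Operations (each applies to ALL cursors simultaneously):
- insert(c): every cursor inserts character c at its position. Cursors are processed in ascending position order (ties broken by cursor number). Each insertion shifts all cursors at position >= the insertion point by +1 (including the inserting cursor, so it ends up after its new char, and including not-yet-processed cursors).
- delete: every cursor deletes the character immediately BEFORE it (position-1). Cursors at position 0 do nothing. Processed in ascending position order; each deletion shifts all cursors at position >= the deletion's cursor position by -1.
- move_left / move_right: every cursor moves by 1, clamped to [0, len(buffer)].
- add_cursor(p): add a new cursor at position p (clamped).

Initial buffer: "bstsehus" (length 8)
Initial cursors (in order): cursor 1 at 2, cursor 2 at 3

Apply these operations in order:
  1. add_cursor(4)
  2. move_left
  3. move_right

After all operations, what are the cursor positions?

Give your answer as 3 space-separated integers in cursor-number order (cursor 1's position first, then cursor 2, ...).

Answer: 2 3 4

Derivation:
After op 1 (add_cursor(4)): buffer="bstsehus" (len 8), cursors c1@2 c2@3 c3@4, authorship ........
After op 2 (move_left): buffer="bstsehus" (len 8), cursors c1@1 c2@2 c3@3, authorship ........
After op 3 (move_right): buffer="bstsehus" (len 8), cursors c1@2 c2@3 c3@4, authorship ........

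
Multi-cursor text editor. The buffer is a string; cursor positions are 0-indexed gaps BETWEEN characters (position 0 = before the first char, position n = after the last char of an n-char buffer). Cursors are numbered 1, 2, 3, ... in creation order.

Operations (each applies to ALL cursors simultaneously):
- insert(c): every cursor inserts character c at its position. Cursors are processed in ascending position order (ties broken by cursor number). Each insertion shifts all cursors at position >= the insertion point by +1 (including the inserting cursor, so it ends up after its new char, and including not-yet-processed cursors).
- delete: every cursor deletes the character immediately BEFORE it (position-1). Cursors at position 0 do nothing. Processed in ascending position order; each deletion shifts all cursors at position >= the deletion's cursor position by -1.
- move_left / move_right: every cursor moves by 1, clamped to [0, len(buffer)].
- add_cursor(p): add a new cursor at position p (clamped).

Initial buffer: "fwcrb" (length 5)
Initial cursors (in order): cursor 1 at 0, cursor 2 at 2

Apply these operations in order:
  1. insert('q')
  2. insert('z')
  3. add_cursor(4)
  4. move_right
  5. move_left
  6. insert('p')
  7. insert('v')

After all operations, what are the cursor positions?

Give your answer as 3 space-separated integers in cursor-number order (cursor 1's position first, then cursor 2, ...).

Answer: 4 12 8

Derivation:
After op 1 (insert('q')): buffer="qfwqcrb" (len 7), cursors c1@1 c2@4, authorship 1..2...
After op 2 (insert('z')): buffer="qzfwqzcrb" (len 9), cursors c1@2 c2@6, authorship 11..22...
After op 3 (add_cursor(4)): buffer="qzfwqzcrb" (len 9), cursors c1@2 c3@4 c2@6, authorship 11..22...
After op 4 (move_right): buffer="qzfwqzcrb" (len 9), cursors c1@3 c3@5 c2@7, authorship 11..22...
After op 5 (move_left): buffer="qzfwqzcrb" (len 9), cursors c1@2 c3@4 c2@6, authorship 11..22...
After op 6 (insert('p')): buffer="qzpfwpqzpcrb" (len 12), cursors c1@3 c3@6 c2@9, authorship 111..3222...
After op 7 (insert('v')): buffer="qzpvfwpvqzpvcrb" (len 15), cursors c1@4 c3@8 c2@12, authorship 1111..332222...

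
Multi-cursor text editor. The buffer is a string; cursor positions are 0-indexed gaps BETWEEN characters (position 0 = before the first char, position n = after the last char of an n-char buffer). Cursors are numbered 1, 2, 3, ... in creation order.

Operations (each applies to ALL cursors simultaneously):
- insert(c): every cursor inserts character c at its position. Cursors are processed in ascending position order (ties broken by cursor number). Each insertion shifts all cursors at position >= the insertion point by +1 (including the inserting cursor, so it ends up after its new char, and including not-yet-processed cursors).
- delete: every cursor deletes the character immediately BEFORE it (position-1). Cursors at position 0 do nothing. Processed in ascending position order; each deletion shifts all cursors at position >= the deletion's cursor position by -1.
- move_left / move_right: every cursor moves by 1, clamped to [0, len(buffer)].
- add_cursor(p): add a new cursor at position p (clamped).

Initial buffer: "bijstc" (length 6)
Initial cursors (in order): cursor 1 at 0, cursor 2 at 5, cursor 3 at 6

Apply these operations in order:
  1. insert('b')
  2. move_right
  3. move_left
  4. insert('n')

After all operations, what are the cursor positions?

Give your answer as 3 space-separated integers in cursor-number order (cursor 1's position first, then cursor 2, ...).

After op 1 (insert('b')): buffer="bbijstbcb" (len 9), cursors c1@1 c2@7 c3@9, authorship 1.....2.3
After op 2 (move_right): buffer="bbijstbcb" (len 9), cursors c1@2 c2@8 c3@9, authorship 1.....2.3
After op 3 (move_left): buffer="bbijstbcb" (len 9), cursors c1@1 c2@7 c3@8, authorship 1.....2.3
After op 4 (insert('n')): buffer="bnbijstbncnb" (len 12), cursors c1@2 c2@9 c3@11, authorship 11.....22.33

Answer: 2 9 11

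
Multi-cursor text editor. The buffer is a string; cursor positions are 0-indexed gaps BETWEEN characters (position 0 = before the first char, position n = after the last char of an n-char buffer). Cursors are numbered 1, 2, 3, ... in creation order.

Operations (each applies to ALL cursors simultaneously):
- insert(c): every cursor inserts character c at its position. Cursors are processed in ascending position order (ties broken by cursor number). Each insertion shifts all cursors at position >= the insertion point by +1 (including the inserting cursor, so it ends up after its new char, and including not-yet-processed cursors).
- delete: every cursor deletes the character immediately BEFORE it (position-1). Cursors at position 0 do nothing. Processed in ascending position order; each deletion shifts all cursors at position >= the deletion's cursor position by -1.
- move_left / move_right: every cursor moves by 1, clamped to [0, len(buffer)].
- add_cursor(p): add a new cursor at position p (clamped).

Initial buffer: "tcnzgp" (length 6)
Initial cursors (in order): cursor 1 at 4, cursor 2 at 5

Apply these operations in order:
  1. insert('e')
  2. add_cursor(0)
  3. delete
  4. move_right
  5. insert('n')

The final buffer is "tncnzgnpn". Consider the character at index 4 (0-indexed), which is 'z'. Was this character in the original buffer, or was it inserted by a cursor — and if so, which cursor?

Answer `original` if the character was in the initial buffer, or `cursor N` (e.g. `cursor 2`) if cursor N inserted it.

After op 1 (insert('e')): buffer="tcnzegep" (len 8), cursors c1@5 c2@7, authorship ....1.2.
After op 2 (add_cursor(0)): buffer="tcnzegep" (len 8), cursors c3@0 c1@5 c2@7, authorship ....1.2.
After op 3 (delete): buffer="tcnzgp" (len 6), cursors c3@0 c1@4 c2@5, authorship ......
After op 4 (move_right): buffer="tcnzgp" (len 6), cursors c3@1 c1@5 c2@6, authorship ......
After op 5 (insert('n')): buffer="tncnzgnpn" (len 9), cursors c3@2 c1@7 c2@9, authorship .3....1.2
Authorship (.=original, N=cursor N): . 3 . . . . 1 . 2
Index 4: author = original

Answer: original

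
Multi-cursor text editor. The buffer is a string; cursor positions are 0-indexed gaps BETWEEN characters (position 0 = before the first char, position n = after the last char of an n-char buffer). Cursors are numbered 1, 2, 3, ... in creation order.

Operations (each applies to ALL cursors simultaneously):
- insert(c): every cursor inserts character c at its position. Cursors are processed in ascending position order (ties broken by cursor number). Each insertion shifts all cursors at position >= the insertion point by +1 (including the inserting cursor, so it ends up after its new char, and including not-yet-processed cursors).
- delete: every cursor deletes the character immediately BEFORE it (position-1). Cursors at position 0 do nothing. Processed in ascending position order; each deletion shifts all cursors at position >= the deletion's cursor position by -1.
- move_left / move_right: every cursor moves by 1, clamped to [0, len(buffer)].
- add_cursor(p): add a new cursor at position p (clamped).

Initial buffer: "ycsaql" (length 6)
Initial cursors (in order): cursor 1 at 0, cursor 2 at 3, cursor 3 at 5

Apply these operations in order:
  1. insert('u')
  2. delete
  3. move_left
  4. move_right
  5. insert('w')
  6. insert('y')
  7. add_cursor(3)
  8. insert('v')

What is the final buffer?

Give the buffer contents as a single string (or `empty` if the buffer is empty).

After op 1 (insert('u')): buffer="uycsuaqul" (len 9), cursors c1@1 c2@5 c3@8, authorship 1...2..3.
After op 2 (delete): buffer="ycsaql" (len 6), cursors c1@0 c2@3 c3@5, authorship ......
After op 3 (move_left): buffer="ycsaql" (len 6), cursors c1@0 c2@2 c3@4, authorship ......
After op 4 (move_right): buffer="ycsaql" (len 6), cursors c1@1 c2@3 c3@5, authorship ......
After op 5 (insert('w')): buffer="ywcswaqwl" (len 9), cursors c1@2 c2@5 c3@8, authorship .1..2..3.
After op 6 (insert('y')): buffer="ywycswyaqwyl" (len 12), cursors c1@3 c2@7 c3@11, authorship .11..22..33.
After op 7 (add_cursor(3)): buffer="ywycswyaqwyl" (len 12), cursors c1@3 c4@3 c2@7 c3@11, authorship .11..22..33.
After op 8 (insert('v')): buffer="ywyvvcswyvaqwyvl" (len 16), cursors c1@5 c4@5 c2@10 c3@15, authorship .1114..222..333.

Answer: ywyvvcswyvaqwyvl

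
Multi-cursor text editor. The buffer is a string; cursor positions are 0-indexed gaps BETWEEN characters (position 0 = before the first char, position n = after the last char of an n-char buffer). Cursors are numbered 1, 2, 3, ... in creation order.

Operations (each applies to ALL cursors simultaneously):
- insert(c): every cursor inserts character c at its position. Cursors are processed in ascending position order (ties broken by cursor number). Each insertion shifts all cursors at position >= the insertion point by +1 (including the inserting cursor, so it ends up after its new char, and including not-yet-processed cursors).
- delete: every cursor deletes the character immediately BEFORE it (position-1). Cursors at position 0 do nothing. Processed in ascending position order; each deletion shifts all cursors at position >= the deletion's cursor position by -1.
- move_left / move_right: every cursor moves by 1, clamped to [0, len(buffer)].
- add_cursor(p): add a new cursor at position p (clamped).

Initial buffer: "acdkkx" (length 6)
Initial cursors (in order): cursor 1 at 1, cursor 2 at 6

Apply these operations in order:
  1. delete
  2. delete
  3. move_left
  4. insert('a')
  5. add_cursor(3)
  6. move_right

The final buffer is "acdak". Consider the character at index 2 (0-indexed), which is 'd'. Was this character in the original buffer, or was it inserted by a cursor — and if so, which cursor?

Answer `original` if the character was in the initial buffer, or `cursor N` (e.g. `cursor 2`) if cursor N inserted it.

Answer: original

Derivation:
After op 1 (delete): buffer="cdkk" (len 4), cursors c1@0 c2@4, authorship ....
After op 2 (delete): buffer="cdk" (len 3), cursors c1@0 c2@3, authorship ...
After op 3 (move_left): buffer="cdk" (len 3), cursors c1@0 c2@2, authorship ...
After op 4 (insert('a')): buffer="acdak" (len 5), cursors c1@1 c2@4, authorship 1..2.
After op 5 (add_cursor(3)): buffer="acdak" (len 5), cursors c1@1 c3@3 c2@4, authorship 1..2.
After op 6 (move_right): buffer="acdak" (len 5), cursors c1@2 c3@4 c2@5, authorship 1..2.
Authorship (.=original, N=cursor N): 1 . . 2 .
Index 2: author = original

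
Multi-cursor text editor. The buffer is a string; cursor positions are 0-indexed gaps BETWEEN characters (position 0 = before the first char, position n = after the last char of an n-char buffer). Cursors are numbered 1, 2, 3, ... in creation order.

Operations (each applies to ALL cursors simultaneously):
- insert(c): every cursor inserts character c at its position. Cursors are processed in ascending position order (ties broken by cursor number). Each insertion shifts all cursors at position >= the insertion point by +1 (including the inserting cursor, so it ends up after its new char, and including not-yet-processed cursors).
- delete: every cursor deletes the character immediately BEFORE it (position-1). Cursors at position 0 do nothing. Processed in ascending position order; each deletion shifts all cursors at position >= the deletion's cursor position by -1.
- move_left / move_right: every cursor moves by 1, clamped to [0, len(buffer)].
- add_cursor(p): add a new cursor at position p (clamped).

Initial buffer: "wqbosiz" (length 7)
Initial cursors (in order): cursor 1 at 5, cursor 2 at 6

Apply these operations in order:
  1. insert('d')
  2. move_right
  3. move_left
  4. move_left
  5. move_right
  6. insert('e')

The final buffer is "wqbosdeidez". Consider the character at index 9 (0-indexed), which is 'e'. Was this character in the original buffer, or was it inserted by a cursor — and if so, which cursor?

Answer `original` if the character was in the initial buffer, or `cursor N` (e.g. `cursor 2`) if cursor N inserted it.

After op 1 (insert('d')): buffer="wqbosdidz" (len 9), cursors c1@6 c2@8, authorship .....1.2.
After op 2 (move_right): buffer="wqbosdidz" (len 9), cursors c1@7 c2@9, authorship .....1.2.
After op 3 (move_left): buffer="wqbosdidz" (len 9), cursors c1@6 c2@8, authorship .....1.2.
After op 4 (move_left): buffer="wqbosdidz" (len 9), cursors c1@5 c2@7, authorship .....1.2.
After op 5 (move_right): buffer="wqbosdidz" (len 9), cursors c1@6 c2@8, authorship .....1.2.
After op 6 (insert('e')): buffer="wqbosdeidez" (len 11), cursors c1@7 c2@10, authorship .....11.22.
Authorship (.=original, N=cursor N): . . . . . 1 1 . 2 2 .
Index 9: author = 2

Answer: cursor 2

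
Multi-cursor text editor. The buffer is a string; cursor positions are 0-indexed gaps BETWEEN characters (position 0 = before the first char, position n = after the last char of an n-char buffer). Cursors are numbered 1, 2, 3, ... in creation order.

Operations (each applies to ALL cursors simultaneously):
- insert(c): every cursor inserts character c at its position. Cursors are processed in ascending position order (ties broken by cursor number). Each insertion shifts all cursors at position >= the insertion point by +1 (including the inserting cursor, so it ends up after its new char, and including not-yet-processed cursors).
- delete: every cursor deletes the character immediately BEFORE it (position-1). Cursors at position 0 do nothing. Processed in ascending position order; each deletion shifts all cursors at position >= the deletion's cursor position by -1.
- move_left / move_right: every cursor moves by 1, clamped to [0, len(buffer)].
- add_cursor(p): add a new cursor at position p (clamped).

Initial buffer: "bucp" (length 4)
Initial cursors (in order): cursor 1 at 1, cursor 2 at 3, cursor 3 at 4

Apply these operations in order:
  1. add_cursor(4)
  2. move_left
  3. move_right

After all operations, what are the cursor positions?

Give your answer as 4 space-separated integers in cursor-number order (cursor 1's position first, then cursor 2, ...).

Answer: 1 3 4 4

Derivation:
After op 1 (add_cursor(4)): buffer="bucp" (len 4), cursors c1@1 c2@3 c3@4 c4@4, authorship ....
After op 2 (move_left): buffer="bucp" (len 4), cursors c1@0 c2@2 c3@3 c4@3, authorship ....
After op 3 (move_right): buffer="bucp" (len 4), cursors c1@1 c2@3 c3@4 c4@4, authorship ....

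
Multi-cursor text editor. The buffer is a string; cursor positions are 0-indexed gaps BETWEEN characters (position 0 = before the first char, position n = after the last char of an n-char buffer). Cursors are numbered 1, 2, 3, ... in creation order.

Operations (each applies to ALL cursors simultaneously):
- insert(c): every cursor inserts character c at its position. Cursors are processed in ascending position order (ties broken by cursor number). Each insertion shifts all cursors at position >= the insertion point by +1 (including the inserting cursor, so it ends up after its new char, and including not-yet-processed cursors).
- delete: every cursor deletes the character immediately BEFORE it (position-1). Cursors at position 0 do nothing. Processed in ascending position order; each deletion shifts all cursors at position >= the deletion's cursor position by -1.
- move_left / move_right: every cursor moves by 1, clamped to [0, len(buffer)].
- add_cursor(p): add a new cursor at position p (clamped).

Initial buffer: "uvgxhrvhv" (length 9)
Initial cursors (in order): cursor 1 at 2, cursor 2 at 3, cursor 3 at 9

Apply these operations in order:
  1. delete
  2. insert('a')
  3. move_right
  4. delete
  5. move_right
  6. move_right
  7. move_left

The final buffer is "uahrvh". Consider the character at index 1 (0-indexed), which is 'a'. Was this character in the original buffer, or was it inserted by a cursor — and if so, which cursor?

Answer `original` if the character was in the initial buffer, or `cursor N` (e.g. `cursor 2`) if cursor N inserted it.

Answer: cursor 1

Derivation:
After op 1 (delete): buffer="uxhrvh" (len 6), cursors c1@1 c2@1 c3@6, authorship ......
After op 2 (insert('a')): buffer="uaaxhrvha" (len 9), cursors c1@3 c2@3 c3@9, authorship .12.....3
After op 3 (move_right): buffer="uaaxhrvha" (len 9), cursors c1@4 c2@4 c3@9, authorship .12.....3
After op 4 (delete): buffer="uahrvh" (len 6), cursors c1@2 c2@2 c3@6, authorship .1....
After op 5 (move_right): buffer="uahrvh" (len 6), cursors c1@3 c2@3 c3@6, authorship .1....
After op 6 (move_right): buffer="uahrvh" (len 6), cursors c1@4 c2@4 c3@6, authorship .1....
After op 7 (move_left): buffer="uahrvh" (len 6), cursors c1@3 c2@3 c3@5, authorship .1....
Authorship (.=original, N=cursor N): . 1 . . . .
Index 1: author = 1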